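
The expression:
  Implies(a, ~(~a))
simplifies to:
True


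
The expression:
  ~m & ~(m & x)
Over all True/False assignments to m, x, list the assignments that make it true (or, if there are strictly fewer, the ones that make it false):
is true only for:
  m=False, x=False;
  m=False, x=True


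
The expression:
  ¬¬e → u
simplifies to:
u ∨ ¬e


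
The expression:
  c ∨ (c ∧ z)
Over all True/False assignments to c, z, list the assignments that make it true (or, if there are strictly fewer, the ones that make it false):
is true only for:
  c=True, z=False;
  c=True, z=True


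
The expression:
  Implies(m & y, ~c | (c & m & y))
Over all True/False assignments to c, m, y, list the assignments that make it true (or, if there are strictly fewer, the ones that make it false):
is always true.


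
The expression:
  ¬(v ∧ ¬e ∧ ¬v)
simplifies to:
True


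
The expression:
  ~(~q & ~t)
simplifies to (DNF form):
q | t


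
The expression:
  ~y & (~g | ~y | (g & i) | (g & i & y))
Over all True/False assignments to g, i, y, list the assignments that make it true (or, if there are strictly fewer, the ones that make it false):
is true only for:
  g=False, i=False, y=False;
  g=False, i=True, y=False;
  g=True, i=False, y=False;
  g=True, i=True, y=False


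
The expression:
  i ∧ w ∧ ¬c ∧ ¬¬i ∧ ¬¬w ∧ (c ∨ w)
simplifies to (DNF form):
i ∧ w ∧ ¬c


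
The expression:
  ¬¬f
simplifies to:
f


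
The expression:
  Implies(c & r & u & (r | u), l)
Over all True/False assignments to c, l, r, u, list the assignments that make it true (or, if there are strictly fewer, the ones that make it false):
is false only for:
  c=True, l=False, r=True, u=True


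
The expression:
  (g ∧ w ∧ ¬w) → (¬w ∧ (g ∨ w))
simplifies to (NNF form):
True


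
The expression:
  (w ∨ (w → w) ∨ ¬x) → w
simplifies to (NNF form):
w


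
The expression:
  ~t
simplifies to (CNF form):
~t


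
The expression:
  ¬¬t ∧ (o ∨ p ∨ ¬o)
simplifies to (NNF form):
t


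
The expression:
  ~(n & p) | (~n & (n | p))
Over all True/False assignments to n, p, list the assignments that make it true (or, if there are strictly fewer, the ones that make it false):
is false only for:
  n=True, p=True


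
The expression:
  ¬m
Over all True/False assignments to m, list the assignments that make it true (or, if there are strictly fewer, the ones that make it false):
is true only for:
  m=False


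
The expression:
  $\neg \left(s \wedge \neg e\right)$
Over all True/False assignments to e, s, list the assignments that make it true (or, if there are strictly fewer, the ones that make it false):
is false only for:
  e=False, s=True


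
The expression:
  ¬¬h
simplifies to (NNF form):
h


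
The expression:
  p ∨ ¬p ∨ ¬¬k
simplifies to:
True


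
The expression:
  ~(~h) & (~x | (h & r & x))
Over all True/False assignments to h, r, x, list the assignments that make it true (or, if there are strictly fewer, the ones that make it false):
is true only for:
  h=True, r=False, x=False;
  h=True, r=True, x=False;
  h=True, r=True, x=True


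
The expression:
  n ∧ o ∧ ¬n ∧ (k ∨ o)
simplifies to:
False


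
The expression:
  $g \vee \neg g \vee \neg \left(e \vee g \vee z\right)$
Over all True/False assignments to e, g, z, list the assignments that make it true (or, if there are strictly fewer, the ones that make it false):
is always true.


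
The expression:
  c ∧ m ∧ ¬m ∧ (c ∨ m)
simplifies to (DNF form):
False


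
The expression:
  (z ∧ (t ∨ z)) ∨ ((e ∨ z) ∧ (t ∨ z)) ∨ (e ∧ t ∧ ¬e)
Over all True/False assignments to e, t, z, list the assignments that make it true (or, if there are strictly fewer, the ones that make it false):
is false only for:
  e=False, t=False, z=False;
  e=False, t=True, z=False;
  e=True, t=False, z=False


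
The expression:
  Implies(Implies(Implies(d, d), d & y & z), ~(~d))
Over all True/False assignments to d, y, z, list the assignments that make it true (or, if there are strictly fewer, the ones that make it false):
is always true.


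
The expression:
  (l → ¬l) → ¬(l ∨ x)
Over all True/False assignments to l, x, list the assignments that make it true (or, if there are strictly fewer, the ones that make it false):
is false only for:
  l=False, x=True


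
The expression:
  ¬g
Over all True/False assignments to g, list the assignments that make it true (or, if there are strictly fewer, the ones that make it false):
is true only for:
  g=False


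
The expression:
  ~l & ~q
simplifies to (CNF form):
~l & ~q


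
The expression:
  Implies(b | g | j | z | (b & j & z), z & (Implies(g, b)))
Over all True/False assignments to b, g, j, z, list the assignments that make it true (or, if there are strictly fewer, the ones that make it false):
is true only for:
  b=False, g=False, j=False, z=False;
  b=False, g=False, j=False, z=True;
  b=False, g=False, j=True, z=True;
  b=True, g=False, j=False, z=True;
  b=True, g=False, j=True, z=True;
  b=True, g=True, j=False, z=True;
  b=True, g=True, j=True, z=True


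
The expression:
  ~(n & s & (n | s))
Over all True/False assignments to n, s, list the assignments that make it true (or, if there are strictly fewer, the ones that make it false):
is false only for:
  n=True, s=True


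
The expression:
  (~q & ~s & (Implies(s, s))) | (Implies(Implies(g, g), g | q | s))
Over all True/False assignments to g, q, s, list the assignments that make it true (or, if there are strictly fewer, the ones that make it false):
is always true.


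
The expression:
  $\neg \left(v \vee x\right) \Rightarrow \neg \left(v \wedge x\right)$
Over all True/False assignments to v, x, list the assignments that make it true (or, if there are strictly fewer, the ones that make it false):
is always true.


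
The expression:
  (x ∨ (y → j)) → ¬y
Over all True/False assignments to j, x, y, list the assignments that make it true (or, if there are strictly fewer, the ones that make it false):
is false only for:
  j=False, x=True, y=True;
  j=True, x=False, y=True;
  j=True, x=True, y=True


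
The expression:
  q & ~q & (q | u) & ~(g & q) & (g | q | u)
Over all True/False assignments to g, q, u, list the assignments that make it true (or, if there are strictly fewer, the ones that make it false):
is never true.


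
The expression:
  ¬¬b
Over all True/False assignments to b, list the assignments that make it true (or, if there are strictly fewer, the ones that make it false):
is true only for:
  b=True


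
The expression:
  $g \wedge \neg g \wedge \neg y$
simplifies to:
$\text{False}$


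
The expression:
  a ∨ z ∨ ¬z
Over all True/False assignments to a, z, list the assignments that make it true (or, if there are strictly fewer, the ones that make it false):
is always true.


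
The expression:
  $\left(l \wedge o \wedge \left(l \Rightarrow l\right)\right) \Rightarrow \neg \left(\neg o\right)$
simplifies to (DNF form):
$\text{True}$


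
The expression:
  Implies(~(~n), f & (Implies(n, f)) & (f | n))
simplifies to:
f | ~n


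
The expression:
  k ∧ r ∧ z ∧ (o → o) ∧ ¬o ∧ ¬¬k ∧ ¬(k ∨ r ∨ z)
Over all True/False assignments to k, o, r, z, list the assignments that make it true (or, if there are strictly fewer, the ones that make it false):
is never true.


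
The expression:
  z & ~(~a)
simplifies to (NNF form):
a & z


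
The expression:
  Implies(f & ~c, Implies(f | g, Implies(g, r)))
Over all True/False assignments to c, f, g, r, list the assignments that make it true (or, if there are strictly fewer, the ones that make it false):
is false only for:
  c=False, f=True, g=True, r=False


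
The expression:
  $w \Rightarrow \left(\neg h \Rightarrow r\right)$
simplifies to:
$h \vee r \vee \neg w$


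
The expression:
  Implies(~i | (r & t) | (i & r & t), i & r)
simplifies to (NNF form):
i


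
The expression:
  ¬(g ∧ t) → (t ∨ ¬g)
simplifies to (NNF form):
t ∨ ¬g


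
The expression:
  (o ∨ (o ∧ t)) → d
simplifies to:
d ∨ ¬o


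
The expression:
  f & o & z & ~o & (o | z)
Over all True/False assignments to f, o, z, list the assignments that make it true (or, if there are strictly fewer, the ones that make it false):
is never true.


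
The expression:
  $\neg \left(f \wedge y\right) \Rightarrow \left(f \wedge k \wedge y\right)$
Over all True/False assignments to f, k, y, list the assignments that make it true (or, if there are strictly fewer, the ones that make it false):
is true only for:
  f=True, k=False, y=True;
  f=True, k=True, y=True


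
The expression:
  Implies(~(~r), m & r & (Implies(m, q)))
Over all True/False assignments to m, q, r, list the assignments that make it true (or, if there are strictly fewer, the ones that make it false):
is false only for:
  m=False, q=False, r=True;
  m=False, q=True, r=True;
  m=True, q=False, r=True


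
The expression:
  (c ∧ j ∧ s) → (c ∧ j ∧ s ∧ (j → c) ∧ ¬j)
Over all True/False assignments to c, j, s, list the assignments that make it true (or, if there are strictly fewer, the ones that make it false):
is false only for:
  c=True, j=True, s=True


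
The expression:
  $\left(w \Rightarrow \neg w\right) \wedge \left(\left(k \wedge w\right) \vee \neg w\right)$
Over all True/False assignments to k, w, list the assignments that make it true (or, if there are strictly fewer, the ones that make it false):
is true only for:
  k=False, w=False;
  k=True, w=False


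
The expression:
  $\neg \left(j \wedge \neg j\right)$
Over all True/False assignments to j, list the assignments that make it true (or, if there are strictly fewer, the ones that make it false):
is always true.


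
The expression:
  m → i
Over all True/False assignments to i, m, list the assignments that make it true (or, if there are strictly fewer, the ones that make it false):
is false only for:
  i=False, m=True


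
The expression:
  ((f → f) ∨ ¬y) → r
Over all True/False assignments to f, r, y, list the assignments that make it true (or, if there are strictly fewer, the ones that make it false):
is true only for:
  f=False, r=True, y=False;
  f=False, r=True, y=True;
  f=True, r=True, y=False;
  f=True, r=True, y=True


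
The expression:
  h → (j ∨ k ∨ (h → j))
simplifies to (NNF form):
j ∨ k ∨ ¬h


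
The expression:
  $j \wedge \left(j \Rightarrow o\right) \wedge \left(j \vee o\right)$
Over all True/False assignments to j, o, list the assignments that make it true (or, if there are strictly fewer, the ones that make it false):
is true only for:
  j=True, o=True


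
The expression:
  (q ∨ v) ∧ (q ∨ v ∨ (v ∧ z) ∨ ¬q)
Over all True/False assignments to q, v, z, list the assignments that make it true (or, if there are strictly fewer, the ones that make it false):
is false only for:
  q=False, v=False, z=False;
  q=False, v=False, z=True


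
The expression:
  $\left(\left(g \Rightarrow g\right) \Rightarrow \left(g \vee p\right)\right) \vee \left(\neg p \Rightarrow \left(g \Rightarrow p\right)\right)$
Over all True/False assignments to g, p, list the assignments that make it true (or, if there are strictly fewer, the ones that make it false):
is always true.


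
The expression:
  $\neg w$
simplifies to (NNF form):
$\neg w$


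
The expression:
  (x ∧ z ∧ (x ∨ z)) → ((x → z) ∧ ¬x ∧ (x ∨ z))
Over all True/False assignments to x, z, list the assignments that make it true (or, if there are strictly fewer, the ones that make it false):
is false only for:
  x=True, z=True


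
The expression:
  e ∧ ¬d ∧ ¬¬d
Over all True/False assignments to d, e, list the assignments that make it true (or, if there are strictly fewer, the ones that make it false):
is never true.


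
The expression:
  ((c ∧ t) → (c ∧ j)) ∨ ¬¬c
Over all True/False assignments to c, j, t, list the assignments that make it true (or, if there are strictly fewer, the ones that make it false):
is always true.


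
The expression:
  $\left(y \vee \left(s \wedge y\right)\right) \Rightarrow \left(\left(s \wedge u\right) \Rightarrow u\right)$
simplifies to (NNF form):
$\text{True}$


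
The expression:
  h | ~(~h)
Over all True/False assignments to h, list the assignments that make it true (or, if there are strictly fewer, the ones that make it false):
is true only for:
  h=True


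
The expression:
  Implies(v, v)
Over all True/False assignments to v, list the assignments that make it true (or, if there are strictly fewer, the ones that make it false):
is always true.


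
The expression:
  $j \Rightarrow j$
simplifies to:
$\text{True}$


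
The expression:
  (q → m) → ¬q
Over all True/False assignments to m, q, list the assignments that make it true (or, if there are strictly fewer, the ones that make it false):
is false only for:
  m=True, q=True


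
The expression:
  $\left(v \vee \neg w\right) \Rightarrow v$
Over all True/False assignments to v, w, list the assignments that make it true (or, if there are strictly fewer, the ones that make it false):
is false only for:
  v=False, w=False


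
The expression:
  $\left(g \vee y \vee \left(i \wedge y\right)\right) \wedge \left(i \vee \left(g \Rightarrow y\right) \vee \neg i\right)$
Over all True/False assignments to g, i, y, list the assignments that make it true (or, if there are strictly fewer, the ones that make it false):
is false only for:
  g=False, i=False, y=False;
  g=False, i=True, y=False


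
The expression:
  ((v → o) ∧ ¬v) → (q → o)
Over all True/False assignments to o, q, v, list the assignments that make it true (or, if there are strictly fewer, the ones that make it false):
is false only for:
  o=False, q=True, v=False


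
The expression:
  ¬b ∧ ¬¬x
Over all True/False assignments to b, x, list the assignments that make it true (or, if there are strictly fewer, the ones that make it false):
is true only for:
  b=False, x=True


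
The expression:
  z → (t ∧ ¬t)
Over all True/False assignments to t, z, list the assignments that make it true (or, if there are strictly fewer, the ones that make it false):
is true only for:
  t=False, z=False;
  t=True, z=False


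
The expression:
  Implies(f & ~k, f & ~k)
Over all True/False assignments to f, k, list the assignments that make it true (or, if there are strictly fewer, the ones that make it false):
is always true.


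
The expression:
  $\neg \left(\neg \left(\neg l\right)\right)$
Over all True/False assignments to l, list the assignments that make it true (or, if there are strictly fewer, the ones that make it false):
is true only for:
  l=False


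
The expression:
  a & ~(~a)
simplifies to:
a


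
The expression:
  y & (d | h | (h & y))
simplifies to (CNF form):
y & (d | h)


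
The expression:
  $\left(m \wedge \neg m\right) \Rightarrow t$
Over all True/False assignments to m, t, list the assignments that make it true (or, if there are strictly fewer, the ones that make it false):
is always true.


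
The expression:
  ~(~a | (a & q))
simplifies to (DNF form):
a & ~q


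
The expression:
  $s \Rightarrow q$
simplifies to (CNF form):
$q \vee \neg s$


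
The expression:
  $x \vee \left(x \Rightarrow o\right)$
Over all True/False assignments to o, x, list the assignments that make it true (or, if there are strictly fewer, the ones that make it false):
is always true.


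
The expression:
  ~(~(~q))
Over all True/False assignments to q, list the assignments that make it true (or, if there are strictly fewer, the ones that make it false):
is true only for:
  q=False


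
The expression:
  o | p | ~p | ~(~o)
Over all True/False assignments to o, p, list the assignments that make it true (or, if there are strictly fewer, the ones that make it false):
is always true.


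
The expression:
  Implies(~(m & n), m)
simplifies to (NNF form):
m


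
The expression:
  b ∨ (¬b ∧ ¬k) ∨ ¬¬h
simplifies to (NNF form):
b ∨ h ∨ ¬k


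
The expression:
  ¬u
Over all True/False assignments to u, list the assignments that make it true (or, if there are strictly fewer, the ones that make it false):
is true only for:
  u=False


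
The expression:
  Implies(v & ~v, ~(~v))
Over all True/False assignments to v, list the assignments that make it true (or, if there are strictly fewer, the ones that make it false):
is always true.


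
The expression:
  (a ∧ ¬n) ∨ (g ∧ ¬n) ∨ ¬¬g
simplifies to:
g ∨ (a ∧ ¬n)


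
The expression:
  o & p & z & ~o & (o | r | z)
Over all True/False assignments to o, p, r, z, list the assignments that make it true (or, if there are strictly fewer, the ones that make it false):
is never true.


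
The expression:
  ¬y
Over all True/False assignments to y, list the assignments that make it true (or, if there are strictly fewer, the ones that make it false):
is true only for:
  y=False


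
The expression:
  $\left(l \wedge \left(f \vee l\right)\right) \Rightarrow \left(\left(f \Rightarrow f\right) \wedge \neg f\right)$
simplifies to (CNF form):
$\neg f \vee \neg l$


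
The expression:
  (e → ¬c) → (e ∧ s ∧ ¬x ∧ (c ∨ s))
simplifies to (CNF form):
e ∧ (c ∨ s) ∧ (c ∨ ¬x)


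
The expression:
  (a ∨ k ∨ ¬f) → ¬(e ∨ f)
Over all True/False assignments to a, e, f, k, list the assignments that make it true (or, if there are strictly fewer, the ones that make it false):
is true only for:
  a=False, e=False, f=False, k=False;
  a=False, e=False, f=False, k=True;
  a=False, e=False, f=True, k=False;
  a=False, e=True, f=True, k=False;
  a=True, e=False, f=False, k=False;
  a=True, e=False, f=False, k=True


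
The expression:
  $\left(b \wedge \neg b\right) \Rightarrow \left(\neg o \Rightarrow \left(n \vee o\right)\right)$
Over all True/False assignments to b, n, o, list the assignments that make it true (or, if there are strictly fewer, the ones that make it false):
is always true.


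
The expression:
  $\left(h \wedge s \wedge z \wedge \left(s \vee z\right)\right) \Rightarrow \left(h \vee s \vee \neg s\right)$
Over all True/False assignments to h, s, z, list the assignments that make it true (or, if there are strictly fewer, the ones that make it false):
is always true.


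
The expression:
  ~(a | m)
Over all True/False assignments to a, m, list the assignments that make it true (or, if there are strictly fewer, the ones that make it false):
is true only for:
  a=False, m=False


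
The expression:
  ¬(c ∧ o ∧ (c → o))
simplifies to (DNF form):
¬c ∨ ¬o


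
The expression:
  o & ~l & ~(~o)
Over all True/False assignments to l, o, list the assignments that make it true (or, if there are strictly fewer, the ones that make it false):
is true only for:
  l=False, o=True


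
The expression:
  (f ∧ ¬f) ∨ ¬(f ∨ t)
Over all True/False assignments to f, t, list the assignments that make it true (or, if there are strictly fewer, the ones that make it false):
is true only for:
  f=False, t=False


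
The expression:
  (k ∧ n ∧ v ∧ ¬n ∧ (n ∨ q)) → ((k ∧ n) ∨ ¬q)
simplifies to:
True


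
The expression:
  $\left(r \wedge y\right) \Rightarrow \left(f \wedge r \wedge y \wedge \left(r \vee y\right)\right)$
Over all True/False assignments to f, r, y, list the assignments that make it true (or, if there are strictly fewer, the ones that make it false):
is false only for:
  f=False, r=True, y=True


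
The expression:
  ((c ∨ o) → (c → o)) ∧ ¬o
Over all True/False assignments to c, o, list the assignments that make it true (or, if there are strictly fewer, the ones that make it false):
is true only for:
  c=False, o=False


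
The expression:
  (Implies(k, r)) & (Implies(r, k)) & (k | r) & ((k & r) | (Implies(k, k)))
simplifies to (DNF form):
k & r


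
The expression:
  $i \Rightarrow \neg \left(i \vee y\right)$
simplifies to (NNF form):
$\neg i$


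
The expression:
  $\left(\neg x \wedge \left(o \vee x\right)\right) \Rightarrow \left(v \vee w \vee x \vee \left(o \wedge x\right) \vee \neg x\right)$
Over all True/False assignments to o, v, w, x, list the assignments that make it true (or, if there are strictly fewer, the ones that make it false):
is always true.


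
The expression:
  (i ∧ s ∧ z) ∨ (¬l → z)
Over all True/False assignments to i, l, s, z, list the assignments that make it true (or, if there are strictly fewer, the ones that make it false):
is false only for:
  i=False, l=False, s=False, z=False;
  i=False, l=False, s=True, z=False;
  i=True, l=False, s=False, z=False;
  i=True, l=False, s=True, z=False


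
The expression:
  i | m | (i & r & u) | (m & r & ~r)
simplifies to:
i | m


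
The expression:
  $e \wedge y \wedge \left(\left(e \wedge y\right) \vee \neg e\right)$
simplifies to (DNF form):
$e \wedge y$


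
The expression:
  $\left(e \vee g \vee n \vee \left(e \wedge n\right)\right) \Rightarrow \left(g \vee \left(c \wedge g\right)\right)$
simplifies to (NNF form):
$g \vee \left(\neg e \wedge \neg n\right)$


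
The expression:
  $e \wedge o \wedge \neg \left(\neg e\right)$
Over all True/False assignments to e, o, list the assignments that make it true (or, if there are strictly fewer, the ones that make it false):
is true only for:
  e=True, o=True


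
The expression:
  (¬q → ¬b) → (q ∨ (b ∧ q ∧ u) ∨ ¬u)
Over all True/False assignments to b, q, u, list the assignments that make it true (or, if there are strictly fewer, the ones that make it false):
is false only for:
  b=False, q=False, u=True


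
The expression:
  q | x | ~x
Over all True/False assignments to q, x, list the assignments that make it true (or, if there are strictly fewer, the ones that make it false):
is always true.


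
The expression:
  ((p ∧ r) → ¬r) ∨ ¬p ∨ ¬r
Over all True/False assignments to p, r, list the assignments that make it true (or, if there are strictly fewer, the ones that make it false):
is false only for:
  p=True, r=True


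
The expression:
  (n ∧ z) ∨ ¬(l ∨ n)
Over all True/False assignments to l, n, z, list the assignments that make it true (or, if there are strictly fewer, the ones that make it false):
is true only for:
  l=False, n=False, z=False;
  l=False, n=False, z=True;
  l=False, n=True, z=True;
  l=True, n=True, z=True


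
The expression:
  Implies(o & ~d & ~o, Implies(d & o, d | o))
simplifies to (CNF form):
True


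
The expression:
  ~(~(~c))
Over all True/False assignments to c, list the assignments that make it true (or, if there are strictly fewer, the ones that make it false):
is true only for:
  c=False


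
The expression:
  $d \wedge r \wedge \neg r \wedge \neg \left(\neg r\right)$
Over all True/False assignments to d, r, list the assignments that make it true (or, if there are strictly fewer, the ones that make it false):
is never true.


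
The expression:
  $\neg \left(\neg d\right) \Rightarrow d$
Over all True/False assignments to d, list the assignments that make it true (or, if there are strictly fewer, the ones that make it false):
is always true.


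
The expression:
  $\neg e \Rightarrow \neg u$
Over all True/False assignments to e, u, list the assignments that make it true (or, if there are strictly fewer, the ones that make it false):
is false only for:
  e=False, u=True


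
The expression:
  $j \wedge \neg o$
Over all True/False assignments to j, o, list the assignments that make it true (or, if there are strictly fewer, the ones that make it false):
is true only for:
  j=True, o=False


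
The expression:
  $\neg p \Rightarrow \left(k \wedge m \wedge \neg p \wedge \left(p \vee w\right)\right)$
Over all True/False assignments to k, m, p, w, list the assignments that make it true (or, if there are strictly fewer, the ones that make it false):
is false only for:
  k=False, m=False, p=False, w=False;
  k=False, m=False, p=False, w=True;
  k=False, m=True, p=False, w=False;
  k=False, m=True, p=False, w=True;
  k=True, m=False, p=False, w=False;
  k=True, m=False, p=False, w=True;
  k=True, m=True, p=False, w=False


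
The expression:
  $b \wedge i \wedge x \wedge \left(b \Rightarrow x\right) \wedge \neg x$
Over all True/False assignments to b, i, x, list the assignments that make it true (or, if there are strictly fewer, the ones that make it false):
is never true.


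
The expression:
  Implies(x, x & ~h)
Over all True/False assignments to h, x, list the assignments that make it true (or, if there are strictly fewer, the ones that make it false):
is false only for:
  h=True, x=True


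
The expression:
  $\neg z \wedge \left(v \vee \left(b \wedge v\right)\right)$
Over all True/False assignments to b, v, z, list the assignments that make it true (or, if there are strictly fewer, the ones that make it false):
is true only for:
  b=False, v=True, z=False;
  b=True, v=True, z=False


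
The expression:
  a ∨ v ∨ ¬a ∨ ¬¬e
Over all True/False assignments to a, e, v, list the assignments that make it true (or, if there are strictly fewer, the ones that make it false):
is always true.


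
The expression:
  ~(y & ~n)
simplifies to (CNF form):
n | ~y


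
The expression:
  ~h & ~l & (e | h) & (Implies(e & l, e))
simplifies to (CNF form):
e & ~h & ~l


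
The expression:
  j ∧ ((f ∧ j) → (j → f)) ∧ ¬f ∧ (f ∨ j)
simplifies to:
j ∧ ¬f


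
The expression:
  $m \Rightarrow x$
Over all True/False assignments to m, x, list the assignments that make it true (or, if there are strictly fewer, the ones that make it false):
is false only for:
  m=True, x=False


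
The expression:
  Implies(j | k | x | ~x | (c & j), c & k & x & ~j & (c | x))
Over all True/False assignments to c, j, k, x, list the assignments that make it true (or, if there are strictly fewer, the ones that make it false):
is true only for:
  c=True, j=False, k=True, x=True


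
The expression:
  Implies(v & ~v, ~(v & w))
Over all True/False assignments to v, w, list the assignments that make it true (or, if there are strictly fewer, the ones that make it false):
is always true.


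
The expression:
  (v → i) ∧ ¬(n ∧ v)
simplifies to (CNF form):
(i ∨ ¬v) ∧ (¬n ∨ ¬v)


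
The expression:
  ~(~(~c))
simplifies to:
~c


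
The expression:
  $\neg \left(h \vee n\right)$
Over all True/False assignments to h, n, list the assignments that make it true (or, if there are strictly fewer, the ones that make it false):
is true only for:
  h=False, n=False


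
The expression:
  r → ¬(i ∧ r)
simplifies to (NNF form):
¬i ∨ ¬r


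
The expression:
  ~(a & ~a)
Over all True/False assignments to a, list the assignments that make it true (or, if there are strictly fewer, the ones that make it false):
is always true.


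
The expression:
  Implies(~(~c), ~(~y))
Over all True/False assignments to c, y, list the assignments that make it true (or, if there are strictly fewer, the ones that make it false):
is false only for:
  c=True, y=False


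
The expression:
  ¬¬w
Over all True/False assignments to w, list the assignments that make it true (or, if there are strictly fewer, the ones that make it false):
is true only for:
  w=True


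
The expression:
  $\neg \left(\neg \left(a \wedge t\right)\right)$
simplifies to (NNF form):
$a \wedge t$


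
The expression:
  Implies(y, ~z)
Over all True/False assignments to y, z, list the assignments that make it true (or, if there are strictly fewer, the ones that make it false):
is false only for:
  y=True, z=True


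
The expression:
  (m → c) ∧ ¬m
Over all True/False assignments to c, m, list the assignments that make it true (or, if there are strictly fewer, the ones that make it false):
is true only for:
  c=False, m=False;
  c=True, m=False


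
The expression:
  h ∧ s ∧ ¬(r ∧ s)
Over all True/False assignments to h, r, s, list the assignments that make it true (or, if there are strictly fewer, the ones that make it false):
is true only for:
  h=True, r=False, s=True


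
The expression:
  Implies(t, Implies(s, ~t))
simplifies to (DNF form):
~s | ~t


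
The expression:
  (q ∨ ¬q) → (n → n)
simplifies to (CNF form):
True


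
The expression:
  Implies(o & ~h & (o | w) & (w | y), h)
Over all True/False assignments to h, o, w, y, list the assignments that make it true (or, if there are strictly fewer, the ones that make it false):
is false only for:
  h=False, o=True, w=False, y=True;
  h=False, o=True, w=True, y=False;
  h=False, o=True, w=True, y=True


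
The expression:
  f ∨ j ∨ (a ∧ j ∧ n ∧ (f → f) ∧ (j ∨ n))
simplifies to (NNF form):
f ∨ j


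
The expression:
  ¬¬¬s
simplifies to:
¬s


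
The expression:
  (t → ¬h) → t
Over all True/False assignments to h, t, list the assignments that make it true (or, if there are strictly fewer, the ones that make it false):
is true only for:
  h=False, t=True;
  h=True, t=True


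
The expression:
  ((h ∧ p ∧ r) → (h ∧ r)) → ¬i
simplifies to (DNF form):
¬i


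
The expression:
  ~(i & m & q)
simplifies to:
~i | ~m | ~q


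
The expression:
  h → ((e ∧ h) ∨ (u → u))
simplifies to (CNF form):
True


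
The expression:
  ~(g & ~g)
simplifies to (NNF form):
True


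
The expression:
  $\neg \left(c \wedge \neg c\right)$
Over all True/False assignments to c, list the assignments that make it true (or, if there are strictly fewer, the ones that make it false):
is always true.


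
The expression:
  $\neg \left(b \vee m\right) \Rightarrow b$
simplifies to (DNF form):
$b \vee m$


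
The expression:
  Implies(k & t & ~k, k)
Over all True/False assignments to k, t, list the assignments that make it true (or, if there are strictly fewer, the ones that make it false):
is always true.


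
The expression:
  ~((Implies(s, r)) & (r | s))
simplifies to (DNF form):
~r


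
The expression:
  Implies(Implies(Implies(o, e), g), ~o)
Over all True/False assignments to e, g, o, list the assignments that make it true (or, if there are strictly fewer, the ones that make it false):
is false only for:
  e=False, g=False, o=True;
  e=False, g=True, o=True;
  e=True, g=True, o=True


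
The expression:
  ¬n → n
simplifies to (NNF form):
n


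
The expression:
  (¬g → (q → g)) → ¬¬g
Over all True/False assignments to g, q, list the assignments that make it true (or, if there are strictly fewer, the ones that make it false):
is false only for:
  g=False, q=False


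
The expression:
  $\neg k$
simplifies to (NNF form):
$\neg k$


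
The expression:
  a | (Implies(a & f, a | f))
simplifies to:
True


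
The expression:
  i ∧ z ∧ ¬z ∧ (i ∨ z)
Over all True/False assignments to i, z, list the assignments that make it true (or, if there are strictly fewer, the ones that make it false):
is never true.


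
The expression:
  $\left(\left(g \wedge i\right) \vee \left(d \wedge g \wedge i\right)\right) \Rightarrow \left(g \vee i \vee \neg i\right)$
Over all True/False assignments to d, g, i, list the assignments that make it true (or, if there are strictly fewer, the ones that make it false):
is always true.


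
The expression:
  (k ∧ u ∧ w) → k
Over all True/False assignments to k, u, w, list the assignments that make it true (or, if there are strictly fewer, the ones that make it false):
is always true.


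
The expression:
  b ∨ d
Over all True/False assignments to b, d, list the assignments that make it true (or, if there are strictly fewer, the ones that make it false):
is false only for:
  b=False, d=False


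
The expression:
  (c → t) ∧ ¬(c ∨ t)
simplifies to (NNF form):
¬c ∧ ¬t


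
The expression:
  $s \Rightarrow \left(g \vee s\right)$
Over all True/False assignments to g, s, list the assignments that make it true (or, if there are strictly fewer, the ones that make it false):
is always true.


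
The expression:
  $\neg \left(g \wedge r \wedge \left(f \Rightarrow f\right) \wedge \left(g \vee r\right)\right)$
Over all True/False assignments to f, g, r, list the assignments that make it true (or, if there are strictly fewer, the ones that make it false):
is false only for:
  f=False, g=True, r=True;
  f=True, g=True, r=True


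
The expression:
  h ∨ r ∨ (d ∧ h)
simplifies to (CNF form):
h ∨ r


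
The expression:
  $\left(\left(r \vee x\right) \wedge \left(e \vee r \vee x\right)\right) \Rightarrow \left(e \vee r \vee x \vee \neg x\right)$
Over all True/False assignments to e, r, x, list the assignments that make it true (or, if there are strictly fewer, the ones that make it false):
is always true.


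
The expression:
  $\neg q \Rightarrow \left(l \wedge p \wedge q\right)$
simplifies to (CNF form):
$q$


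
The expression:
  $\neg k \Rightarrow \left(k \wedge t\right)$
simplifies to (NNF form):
$k$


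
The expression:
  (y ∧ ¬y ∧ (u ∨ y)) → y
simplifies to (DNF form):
True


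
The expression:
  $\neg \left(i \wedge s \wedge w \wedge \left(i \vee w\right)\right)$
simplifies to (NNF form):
$\neg i \vee \neg s \vee \neg w$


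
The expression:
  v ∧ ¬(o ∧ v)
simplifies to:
v ∧ ¬o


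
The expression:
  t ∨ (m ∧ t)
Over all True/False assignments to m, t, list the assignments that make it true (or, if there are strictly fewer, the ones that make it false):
is true only for:
  m=False, t=True;
  m=True, t=True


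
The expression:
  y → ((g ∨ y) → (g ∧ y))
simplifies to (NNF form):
g ∨ ¬y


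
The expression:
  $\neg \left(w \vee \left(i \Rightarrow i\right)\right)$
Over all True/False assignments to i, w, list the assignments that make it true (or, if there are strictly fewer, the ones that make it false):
is never true.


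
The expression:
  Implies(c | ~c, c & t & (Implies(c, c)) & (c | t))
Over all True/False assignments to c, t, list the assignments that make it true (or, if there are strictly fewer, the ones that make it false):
is true only for:
  c=True, t=True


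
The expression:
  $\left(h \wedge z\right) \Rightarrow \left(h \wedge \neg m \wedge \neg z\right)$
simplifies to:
$\neg h \vee \neg z$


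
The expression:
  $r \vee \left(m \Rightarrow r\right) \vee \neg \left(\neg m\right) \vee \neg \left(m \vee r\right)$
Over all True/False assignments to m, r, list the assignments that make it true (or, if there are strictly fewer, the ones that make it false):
is always true.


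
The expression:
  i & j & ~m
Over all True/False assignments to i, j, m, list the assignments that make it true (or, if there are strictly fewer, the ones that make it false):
is true only for:
  i=True, j=True, m=False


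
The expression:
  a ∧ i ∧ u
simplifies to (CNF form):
a ∧ i ∧ u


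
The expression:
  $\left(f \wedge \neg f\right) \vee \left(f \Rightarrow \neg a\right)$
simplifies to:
$\neg a \vee \neg f$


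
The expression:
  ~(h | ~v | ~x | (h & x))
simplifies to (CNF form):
v & x & ~h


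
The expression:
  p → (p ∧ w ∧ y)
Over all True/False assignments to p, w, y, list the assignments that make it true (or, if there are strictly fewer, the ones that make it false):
is false only for:
  p=True, w=False, y=False;
  p=True, w=False, y=True;
  p=True, w=True, y=False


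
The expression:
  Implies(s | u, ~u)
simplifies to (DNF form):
~u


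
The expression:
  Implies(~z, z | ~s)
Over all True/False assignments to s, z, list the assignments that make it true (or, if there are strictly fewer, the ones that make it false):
is false only for:
  s=True, z=False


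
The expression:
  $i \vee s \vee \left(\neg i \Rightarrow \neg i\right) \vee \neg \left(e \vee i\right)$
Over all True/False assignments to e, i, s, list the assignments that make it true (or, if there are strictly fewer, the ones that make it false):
is always true.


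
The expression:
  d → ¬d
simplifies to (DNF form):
¬d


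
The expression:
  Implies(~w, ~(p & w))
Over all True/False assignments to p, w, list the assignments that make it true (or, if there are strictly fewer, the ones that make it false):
is always true.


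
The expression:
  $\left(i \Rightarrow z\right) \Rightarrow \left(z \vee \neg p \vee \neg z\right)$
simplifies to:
$\text{True}$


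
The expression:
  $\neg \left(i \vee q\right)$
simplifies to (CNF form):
$\neg i \wedge \neg q$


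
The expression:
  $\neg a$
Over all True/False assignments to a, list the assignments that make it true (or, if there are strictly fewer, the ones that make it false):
is true only for:
  a=False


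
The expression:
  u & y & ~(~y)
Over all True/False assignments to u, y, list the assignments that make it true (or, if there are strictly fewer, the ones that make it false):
is true only for:
  u=True, y=True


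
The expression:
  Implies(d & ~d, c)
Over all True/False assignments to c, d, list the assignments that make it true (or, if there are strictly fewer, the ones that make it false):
is always true.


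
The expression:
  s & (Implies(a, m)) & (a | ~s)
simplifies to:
a & m & s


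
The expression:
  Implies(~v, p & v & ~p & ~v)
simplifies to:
v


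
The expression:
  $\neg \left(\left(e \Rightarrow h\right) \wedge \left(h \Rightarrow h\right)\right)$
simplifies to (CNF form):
$e \wedge \neg h$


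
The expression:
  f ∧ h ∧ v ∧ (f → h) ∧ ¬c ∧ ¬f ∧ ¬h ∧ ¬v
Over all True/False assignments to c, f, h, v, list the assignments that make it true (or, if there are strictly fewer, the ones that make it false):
is never true.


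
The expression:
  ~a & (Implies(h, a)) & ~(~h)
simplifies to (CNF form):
False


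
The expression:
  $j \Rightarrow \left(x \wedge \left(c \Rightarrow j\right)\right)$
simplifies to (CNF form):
$x \vee \neg j$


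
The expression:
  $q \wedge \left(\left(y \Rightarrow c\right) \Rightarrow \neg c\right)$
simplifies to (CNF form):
$q \wedge \neg c$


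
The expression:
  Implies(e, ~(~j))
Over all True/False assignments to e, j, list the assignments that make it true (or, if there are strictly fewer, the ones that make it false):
is false only for:
  e=True, j=False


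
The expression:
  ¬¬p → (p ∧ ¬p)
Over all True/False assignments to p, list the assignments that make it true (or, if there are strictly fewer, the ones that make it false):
is true only for:
  p=False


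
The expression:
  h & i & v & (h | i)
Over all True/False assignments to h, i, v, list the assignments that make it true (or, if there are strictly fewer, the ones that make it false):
is true only for:
  h=True, i=True, v=True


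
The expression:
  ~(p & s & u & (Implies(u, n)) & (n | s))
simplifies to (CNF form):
~n | ~p | ~s | ~u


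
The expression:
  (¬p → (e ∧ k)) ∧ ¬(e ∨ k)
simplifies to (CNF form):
p ∧ ¬e ∧ ¬k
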